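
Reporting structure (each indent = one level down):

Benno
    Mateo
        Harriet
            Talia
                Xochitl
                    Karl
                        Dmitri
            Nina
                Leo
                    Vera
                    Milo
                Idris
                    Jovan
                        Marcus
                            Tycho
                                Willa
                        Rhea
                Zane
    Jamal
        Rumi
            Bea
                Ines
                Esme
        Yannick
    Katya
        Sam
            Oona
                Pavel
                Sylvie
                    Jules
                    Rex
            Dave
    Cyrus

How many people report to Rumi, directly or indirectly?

3

Rumi directly manages Bea. Under Bea: Esme, Ines (2). That's 3 in total.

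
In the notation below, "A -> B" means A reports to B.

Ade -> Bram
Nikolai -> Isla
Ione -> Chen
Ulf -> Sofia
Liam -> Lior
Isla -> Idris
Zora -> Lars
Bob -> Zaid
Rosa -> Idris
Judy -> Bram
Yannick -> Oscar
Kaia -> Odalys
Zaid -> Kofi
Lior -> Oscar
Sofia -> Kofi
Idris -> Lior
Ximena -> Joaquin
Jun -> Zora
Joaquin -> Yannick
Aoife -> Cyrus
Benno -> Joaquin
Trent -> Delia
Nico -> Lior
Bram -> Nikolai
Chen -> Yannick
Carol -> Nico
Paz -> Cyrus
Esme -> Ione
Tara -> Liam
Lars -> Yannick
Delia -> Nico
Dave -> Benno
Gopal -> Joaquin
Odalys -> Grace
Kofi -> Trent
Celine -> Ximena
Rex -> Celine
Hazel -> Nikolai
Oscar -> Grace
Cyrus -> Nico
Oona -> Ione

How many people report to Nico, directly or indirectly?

11

Nico directly manages Delia, Carol, Cyrus. Under Delia: Trent, Kofi, Zaid, Bob, Sofia, Ulf (6). Carol has no reports. Under Cyrus: Paz, Aoife (2). So Nico's organization is 3 direct reports plus everyone under them: 7 + 1 + 3 = 11.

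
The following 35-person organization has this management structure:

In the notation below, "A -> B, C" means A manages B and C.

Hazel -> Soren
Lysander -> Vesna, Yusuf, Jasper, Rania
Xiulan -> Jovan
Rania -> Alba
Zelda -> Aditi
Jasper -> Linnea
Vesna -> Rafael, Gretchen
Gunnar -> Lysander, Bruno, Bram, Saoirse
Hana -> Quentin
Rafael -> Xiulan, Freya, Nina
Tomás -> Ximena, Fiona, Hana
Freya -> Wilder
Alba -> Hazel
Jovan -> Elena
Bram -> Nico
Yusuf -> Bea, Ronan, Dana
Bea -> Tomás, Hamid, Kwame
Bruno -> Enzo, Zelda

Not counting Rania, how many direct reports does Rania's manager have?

3

Rania reports to Lysander. Lysander's other direct reports are Vesna, Yusuf, Jasper — 3 peers.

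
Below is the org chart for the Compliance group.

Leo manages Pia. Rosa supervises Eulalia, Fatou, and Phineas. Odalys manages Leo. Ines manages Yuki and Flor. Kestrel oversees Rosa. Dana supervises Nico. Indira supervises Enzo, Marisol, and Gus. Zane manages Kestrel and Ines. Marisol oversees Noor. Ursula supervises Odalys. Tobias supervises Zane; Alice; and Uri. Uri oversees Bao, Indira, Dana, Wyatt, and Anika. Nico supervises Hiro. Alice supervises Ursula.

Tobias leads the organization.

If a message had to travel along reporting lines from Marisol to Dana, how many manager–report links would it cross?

Marisol is 2 levels below Uri, and Dana is 1 level below Uri (their lowest common manager). The shortest path runs up from Marisol to Uri and back down to Dana: 2 + 1 = 3 links.

3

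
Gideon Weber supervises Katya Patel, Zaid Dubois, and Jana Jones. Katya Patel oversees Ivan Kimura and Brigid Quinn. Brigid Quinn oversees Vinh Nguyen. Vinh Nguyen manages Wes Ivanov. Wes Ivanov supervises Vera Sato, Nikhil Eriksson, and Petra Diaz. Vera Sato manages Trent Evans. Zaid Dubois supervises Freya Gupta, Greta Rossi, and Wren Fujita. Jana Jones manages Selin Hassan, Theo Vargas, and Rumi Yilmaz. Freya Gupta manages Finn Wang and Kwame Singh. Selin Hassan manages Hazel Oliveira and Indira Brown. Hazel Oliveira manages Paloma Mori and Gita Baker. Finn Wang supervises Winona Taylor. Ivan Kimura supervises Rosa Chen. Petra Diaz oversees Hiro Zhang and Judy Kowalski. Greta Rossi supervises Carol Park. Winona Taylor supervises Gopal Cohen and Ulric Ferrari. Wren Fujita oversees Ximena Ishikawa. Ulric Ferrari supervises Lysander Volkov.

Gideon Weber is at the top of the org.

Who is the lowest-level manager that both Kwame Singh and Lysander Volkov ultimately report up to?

Freya Gupta

Kwame Singh's chain of managers is Freya Gupta, Zaid Dubois, Gideon Weber. Lysander Volkov's chain of managers is Ulric Ferrari, Winona Taylor, Finn Wang, Freya Gupta, Zaid Dubois, Gideon Weber. The first manager that appears in both chains is Freya Gupta.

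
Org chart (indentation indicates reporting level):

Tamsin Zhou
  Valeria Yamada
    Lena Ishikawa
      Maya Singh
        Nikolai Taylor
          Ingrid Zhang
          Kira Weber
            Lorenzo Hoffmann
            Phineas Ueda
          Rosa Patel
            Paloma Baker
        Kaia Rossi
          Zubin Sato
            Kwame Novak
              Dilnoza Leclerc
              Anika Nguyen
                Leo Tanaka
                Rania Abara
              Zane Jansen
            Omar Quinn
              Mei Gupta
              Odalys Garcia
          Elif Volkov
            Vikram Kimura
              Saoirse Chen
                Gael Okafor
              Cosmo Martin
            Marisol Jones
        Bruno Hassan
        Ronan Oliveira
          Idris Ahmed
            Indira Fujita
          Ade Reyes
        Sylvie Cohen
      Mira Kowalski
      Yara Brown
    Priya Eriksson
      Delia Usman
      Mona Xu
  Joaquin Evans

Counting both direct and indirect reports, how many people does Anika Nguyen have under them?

Anika Nguyen directly manages Leo Tanaka, Rania Abara. Leo Tanaka has no reports. Rania Abara has no reports. So Anika Nguyen's organization is 2 direct reports plus everyone under them: 1 + 1 = 2.

2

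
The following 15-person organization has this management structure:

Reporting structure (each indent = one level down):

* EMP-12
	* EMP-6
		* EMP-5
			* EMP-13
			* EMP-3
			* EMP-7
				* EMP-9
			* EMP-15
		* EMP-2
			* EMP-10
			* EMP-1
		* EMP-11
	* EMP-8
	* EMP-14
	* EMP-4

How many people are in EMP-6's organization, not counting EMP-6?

10

EMP-6 directly manages EMP-5, EMP-2, EMP-11. Under EMP-5: EMP-15, EMP-7, EMP-9, EMP-3, EMP-13 (5). Under EMP-2: EMP-1, EMP-10 (2). EMP-11 has no reports. So EMP-6's organization is 3 direct reports plus everyone under them: 6 + 3 + 1 = 10.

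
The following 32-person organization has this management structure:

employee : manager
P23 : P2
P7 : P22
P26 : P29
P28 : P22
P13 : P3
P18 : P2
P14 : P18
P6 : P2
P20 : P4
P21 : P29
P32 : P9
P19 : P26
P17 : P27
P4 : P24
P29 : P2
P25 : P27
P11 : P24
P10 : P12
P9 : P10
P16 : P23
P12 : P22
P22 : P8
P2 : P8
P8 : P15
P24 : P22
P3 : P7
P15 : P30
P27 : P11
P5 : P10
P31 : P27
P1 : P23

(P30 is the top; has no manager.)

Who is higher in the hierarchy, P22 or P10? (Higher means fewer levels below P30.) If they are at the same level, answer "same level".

P22 is 3 levels below P30; P10 is 5. P22 is higher.

P22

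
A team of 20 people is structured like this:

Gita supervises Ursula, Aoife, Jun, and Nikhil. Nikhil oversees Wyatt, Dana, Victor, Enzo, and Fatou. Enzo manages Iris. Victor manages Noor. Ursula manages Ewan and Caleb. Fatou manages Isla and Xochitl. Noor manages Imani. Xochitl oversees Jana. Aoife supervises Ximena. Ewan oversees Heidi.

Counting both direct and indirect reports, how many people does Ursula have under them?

Ursula directly manages Ewan, Caleb. Under Ewan: Heidi (1). Caleb has no reports. So Ursula's organization is 2 direct reports plus everyone under them: 2 + 1 = 3.

3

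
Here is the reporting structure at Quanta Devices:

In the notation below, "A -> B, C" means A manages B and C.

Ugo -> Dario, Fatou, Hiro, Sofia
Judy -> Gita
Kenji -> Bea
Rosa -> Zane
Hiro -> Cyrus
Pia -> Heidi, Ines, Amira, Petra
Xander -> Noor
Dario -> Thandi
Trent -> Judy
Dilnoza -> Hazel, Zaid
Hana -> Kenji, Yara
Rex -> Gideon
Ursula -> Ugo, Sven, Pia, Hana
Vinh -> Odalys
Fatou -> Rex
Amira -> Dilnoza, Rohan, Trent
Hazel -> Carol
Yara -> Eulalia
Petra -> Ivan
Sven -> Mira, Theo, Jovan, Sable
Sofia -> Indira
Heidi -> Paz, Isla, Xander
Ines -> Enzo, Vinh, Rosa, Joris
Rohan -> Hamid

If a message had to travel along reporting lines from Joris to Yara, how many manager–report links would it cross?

5

Joris is 3 levels below Ursula, and Yara is 2 levels below Ursula (their lowest common manager). The shortest path runs up from Joris to Ursula and back down to Yara: 3 + 2 = 5 links.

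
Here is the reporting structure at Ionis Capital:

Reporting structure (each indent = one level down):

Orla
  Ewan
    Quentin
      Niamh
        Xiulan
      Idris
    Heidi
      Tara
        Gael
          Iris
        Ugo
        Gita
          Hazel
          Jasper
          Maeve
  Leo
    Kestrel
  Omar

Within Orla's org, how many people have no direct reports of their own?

The people in Orla's organization with no one reporting to them are Omar, Kestrel, Maeve, Jasper, Hazel, Ugo, Iris, Idris, Xiulan. That is 9.

9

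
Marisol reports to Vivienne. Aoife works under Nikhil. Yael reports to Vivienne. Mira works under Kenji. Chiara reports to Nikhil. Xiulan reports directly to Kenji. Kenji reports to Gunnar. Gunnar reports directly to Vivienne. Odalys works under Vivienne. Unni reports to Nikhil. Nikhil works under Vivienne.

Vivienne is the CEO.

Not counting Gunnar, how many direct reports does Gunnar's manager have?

4

Gunnar reports to Vivienne. Vivienne's other direct reports are Nikhil, Yael, Odalys, Marisol — 4 peers.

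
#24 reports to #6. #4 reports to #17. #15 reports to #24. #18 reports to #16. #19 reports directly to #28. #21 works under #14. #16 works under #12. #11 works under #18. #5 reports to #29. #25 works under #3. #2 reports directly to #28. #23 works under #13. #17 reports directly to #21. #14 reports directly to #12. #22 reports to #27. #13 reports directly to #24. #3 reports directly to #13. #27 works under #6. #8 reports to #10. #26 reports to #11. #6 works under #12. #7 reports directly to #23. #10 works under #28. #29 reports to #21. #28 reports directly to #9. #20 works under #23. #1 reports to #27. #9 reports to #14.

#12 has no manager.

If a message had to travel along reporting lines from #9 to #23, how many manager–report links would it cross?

6

#9 is 2 levels below #12, and #23 is 4 levels below #12 (their lowest common manager). The shortest path runs up from #9 to #12 and back down to #23: 2 + 4 = 6 links.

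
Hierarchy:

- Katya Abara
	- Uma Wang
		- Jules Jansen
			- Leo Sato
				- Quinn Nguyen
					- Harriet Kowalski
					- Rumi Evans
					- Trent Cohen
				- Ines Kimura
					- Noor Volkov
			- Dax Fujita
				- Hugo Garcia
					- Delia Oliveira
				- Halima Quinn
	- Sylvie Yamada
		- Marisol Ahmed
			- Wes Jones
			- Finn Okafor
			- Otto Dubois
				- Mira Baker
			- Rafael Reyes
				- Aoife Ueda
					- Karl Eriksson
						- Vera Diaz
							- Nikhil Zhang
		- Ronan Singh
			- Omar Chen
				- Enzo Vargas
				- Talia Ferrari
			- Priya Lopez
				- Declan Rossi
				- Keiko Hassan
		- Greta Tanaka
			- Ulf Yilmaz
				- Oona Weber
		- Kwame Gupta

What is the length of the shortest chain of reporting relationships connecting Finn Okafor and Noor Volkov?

8

Finn Okafor is 3 levels below Katya Abara, and Noor Volkov is 5 levels below Katya Abara (their lowest common manager). The shortest path runs up from Finn Okafor to Katya Abara and back down to Noor Volkov: 3 + 5 = 8 links.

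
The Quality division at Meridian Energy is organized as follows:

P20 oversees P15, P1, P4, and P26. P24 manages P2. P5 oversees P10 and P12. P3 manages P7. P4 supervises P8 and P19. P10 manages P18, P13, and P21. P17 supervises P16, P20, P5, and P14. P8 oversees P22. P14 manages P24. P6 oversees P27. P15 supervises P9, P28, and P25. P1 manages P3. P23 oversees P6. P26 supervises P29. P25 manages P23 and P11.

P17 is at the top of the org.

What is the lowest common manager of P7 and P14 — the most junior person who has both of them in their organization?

P7's chain of managers is P3, P1, P20, P17. P14's chain of managers is P17. The first manager that appears in both chains is P17.

P17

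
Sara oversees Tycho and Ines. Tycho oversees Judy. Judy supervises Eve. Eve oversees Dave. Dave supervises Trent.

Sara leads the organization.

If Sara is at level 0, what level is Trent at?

Chain from Trent up to Sara: Trent → Dave → Eve → Judy → Tycho → Sara. That is 5 steps up, so Trent is 5 levels below Sara.

5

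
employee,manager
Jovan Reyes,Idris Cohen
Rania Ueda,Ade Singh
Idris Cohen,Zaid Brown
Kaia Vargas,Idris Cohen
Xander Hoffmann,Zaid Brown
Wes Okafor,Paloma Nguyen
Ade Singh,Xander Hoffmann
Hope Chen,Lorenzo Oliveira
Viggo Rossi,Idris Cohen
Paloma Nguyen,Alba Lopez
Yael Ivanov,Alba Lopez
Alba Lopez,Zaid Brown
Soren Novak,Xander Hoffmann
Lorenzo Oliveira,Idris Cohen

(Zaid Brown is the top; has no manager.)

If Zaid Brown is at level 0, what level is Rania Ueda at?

Chain from Rania Ueda up to Zaid Brown: Rania Ueda → Ade Singh → Xander Hoffmann → Zaid Brown. That is 3 steps up, so Rania Ueda is 3 levels below Zaid Brown.

3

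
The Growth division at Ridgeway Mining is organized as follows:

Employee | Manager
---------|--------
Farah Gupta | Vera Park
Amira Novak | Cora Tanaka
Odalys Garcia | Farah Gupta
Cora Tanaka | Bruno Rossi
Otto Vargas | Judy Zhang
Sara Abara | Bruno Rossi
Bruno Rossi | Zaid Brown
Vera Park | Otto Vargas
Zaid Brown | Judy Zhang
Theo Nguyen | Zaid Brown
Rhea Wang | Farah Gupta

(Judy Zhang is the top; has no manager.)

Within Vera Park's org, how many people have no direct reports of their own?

The people in Vera Park's organization with no one reporting to them are Rhea Wang, Odalys Garcia. That is 2.

2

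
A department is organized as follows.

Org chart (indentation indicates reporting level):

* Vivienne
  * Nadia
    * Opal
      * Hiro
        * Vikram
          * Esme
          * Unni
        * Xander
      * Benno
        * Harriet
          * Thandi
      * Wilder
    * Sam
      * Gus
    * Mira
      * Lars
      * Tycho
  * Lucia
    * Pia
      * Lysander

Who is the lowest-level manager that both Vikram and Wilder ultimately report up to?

Vikram's chain of managers is Hiro, Opal, Nadia, Vivienne. Wilder's chain of managers is Opal, Nadia, Vivienne. The first manager that appears in both chains is Opal.

Opal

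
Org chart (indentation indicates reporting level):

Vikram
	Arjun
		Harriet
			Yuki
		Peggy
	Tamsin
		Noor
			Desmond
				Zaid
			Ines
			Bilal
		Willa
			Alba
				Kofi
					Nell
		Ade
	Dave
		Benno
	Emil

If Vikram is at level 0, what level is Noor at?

Chain from Noor up to Vikram: Noor → Tamsin → Vikram. That is 2 steps up, so Noor is 2 levels below Vikram.

2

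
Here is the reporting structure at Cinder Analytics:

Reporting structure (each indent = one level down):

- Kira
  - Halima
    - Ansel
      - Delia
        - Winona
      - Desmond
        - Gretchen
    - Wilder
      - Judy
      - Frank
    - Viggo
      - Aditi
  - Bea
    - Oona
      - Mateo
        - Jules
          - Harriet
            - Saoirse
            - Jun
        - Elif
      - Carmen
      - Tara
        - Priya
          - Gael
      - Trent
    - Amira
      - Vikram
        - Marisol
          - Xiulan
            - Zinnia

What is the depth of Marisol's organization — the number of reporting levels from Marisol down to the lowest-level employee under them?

2

The longest chain under Marisol runs Marisol → Xiulan → Zinnia, which is 2 levels below Marisol.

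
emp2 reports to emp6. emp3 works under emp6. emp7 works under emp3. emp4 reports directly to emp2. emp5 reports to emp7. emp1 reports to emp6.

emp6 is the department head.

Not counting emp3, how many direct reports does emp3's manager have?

2

emp3 reports to emp6. emp6's other direct reports are emp2, emp1 — 2 peers.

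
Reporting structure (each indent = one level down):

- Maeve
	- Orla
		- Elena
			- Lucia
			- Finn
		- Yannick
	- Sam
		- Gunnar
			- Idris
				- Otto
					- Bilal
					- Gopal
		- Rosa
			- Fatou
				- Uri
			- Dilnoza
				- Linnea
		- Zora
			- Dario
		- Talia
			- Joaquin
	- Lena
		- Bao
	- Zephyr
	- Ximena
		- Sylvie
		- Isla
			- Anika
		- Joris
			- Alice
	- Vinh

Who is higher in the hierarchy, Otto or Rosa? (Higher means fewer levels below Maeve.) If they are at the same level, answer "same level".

Otto is 4 levels below Maeve; Rosa is 2. Rosa is higher.

Rosa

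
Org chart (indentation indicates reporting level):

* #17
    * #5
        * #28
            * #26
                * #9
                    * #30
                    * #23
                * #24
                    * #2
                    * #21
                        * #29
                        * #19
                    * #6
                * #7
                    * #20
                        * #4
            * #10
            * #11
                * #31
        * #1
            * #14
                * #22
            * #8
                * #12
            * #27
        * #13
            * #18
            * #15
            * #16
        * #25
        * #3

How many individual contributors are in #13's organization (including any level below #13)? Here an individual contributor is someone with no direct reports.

The people in #13's organization with no one reporting to them are #16, #15, #18. That is 3.

3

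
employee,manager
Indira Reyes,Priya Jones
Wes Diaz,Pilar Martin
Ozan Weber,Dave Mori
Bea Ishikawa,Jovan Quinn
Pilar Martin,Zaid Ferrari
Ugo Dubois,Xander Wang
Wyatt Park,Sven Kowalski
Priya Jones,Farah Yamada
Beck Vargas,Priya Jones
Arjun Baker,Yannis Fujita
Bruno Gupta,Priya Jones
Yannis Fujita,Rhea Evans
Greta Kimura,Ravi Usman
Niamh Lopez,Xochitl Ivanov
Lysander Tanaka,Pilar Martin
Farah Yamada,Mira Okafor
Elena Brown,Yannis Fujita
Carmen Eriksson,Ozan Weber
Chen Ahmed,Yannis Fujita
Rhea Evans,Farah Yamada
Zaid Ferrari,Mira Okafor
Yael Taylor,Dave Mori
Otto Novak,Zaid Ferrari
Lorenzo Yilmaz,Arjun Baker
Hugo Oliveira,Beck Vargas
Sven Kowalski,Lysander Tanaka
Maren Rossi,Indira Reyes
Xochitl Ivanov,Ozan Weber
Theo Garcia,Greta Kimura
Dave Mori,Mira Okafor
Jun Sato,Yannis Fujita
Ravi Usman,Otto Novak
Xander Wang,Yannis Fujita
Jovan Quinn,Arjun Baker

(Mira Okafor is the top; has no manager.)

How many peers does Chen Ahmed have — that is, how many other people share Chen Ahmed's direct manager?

4

Chen Ahmed reports to Yannis Fujita. Yannis Fujita's other direct reports are Jun Sato, Arjun Baker, Elena Brown, Xander Wang — 4 peers.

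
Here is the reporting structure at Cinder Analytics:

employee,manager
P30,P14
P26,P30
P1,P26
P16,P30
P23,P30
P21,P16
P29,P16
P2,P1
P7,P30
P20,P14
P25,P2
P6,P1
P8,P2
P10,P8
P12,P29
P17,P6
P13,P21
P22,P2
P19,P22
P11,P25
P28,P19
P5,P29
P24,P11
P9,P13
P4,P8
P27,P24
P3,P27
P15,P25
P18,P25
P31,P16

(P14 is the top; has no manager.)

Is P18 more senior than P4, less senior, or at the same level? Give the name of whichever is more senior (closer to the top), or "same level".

same level

Both P18 and P4 are 6 levels below P14.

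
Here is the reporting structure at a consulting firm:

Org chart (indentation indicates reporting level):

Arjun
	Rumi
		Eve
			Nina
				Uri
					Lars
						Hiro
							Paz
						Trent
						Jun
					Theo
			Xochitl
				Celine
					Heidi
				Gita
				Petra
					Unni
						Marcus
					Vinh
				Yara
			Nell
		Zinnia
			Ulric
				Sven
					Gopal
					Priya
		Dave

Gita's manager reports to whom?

Eve

Gita reports to Xochitl, and Xochitl reports to Eve. So Gita's skip-level manager is Eve.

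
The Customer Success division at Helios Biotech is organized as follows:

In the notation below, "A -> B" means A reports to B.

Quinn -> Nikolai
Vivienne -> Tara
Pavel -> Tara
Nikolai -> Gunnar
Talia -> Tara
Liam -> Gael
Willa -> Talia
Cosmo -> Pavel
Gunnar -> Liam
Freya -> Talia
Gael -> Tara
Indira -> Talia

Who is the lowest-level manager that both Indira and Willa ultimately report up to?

Talia

Indira's chain of managers is Talia, Tara. Willa's chain of managers is Talia, Tara. The first manager that appears in both chains is Talia.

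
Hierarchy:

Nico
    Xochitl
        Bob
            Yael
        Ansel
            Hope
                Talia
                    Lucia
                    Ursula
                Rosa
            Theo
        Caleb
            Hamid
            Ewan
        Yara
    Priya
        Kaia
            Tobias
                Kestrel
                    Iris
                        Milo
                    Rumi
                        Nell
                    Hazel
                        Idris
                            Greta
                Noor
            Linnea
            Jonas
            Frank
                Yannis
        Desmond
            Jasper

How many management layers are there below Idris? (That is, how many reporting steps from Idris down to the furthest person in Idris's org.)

1

The longest chain under Idris runs Idris → Greta, which is 1 level below Idris.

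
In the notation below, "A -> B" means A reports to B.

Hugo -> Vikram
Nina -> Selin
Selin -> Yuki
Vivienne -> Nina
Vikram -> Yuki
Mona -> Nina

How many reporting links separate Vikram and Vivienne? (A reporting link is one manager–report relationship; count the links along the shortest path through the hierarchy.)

4

Vikram is 1 level below Yuki, and Vivienne is 3 levels below Yuki (their lowest common manager). The shortest path runs up from Vikram to Yuki and back down to Vivienne: 1 + 3 = 4 links.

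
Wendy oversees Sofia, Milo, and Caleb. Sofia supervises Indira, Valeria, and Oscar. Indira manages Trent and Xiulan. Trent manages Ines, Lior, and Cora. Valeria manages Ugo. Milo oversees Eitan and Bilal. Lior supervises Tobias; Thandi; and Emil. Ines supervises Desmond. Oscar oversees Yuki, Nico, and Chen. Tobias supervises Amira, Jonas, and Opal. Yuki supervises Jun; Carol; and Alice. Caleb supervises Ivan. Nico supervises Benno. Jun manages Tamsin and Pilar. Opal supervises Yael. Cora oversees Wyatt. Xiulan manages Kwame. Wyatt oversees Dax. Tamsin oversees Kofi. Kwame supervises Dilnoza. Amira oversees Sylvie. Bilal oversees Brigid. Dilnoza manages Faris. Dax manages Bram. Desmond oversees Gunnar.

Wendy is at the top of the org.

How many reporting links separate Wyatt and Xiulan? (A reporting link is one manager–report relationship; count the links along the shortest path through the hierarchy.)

Wyatt is 3 levels below Indira, and Xiulan is 1 level below Indira (their lowest common manager). The shortest path runs up from Wyatt to Indira and back down to Xiulan: 3 + 1 = 4 links.

4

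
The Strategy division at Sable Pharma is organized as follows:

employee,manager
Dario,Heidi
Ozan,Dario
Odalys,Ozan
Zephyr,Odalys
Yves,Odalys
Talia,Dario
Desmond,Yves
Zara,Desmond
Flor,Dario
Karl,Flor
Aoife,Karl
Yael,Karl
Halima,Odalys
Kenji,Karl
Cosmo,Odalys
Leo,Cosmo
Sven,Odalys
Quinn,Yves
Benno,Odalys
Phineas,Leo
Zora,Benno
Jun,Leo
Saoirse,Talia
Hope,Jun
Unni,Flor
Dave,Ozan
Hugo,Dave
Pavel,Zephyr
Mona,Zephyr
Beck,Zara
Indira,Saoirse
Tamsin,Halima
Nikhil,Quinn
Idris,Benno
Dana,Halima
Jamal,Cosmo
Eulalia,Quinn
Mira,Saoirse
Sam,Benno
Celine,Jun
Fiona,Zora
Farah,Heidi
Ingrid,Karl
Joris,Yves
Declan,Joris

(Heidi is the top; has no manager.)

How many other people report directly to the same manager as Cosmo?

5

Cosmo reports to Odalys. Odalys's other direct reports are Zephyr, Yves, Halima, Sven, Benno — 5 peers.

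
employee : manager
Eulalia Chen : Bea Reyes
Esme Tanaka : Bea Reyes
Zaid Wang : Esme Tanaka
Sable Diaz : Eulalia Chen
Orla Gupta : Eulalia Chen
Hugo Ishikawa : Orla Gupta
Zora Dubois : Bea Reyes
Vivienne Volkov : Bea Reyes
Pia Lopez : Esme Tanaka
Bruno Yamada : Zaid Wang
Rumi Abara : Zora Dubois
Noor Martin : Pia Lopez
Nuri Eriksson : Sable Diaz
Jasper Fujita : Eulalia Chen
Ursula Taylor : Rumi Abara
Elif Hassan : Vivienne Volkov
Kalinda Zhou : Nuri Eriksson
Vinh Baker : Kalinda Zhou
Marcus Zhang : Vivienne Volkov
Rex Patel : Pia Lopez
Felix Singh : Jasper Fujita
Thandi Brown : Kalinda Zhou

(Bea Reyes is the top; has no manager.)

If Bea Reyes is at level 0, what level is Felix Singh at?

3

Chain from Felix Singh up to Bea Reyes: Felix Singh → Jasper Fujita → Eulalia Chen → Bea Reyes. That is 3 steps up, so Felix Singh is 3 levels below Bea Reyes.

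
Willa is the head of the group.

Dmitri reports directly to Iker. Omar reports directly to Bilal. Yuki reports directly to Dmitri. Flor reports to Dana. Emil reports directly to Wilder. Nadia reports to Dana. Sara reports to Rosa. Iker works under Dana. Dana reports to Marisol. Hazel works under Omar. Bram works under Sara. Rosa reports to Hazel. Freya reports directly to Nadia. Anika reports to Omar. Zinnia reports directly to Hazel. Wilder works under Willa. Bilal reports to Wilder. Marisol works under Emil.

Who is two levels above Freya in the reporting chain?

Freya reports to Nadia, and Nadia reports to Dana. So Freya's skip-level manager is Dana.

Dana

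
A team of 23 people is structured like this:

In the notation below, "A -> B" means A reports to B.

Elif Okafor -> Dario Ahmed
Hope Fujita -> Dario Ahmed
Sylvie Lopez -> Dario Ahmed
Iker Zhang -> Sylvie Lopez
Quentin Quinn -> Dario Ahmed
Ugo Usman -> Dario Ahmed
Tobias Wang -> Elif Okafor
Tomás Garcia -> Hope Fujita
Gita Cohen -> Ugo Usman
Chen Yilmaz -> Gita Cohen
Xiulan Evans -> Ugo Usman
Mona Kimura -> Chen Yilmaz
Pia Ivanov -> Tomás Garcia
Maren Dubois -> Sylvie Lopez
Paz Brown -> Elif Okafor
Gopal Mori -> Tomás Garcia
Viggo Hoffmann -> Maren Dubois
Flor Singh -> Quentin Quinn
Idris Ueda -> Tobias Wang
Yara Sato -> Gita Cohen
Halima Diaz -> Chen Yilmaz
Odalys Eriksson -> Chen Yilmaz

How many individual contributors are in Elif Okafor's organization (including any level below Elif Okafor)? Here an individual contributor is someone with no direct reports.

2

The people in Elif Okafor's organization with no one reporting to them are Paz Brown, Idris Ueda. That is 2.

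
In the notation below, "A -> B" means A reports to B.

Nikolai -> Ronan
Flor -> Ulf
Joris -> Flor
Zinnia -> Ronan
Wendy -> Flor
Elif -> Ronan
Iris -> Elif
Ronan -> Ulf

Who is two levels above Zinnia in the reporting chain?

Zinnia reports to Ronan, and Ronan reports to Ulf. So Zinnia's skip-level manager is Ulf.

Ulf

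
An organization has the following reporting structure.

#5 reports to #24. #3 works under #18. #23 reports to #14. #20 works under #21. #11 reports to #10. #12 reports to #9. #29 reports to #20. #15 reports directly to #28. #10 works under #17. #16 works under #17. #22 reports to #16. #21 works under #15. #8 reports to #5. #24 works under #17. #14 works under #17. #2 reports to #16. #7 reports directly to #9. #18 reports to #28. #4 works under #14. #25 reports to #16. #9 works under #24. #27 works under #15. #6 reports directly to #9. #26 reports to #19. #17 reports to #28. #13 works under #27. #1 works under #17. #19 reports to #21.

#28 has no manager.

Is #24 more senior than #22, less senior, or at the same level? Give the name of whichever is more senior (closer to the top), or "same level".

#24 is 2 levels below #28; #22 is 3. #24 is higher.

#24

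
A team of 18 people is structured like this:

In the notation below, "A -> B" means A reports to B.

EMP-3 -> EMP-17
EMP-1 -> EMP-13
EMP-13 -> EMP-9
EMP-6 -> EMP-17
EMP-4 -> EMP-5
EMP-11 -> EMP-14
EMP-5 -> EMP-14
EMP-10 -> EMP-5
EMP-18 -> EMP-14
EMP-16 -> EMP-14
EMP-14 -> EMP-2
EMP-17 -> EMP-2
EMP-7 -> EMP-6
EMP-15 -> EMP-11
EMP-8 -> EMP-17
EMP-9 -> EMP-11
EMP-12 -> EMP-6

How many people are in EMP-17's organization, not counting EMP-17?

EMP-17 directly manages EMP-3, EMP-6, EMP-8. EMP-3 has no reports. Under EMP-6: EMP-7, EMP-12 (2). EMP-8 has no reports. So EMP-17's organization is 3 direct reports plus everyone under them: 1 + 3 + 1 = 5.

5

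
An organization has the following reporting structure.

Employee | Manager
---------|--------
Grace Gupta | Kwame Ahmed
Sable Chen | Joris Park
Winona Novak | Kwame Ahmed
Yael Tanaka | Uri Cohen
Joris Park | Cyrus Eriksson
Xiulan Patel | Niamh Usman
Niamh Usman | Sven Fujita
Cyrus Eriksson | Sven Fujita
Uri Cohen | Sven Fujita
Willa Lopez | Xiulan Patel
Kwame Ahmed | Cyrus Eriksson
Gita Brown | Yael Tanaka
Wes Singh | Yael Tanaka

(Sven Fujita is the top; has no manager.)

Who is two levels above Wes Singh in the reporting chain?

Wes Singh reports to Yael Tanaka, and Yael Tanaka reports to Uri Cohen. So Wes Singh's skip-level manager is Uri Cohen.

Uri Cohen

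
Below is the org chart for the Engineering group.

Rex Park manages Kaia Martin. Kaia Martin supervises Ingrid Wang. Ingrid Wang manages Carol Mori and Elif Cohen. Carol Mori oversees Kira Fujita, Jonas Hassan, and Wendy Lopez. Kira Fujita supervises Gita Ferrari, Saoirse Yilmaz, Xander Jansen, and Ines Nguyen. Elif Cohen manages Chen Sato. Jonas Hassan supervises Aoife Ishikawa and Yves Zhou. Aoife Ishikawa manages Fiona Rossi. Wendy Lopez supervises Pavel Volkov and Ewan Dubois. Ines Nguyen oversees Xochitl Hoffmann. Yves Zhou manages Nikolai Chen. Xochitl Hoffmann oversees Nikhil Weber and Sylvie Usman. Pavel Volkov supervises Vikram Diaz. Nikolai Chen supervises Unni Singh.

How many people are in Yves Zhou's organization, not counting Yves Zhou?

2

Yves Zhou directly manages Nikolai Chen. Under Nikolai Chen: Unni Singh (1). That's 2 in total.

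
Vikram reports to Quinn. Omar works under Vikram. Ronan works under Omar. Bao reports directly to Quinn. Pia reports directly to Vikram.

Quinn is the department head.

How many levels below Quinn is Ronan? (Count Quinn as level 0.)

Chain from Ronan up to Quinn: Ronan → Omar → Vikram → Quinn. That is 3 steps up, so Ronan is 3 levels below Quinn.

3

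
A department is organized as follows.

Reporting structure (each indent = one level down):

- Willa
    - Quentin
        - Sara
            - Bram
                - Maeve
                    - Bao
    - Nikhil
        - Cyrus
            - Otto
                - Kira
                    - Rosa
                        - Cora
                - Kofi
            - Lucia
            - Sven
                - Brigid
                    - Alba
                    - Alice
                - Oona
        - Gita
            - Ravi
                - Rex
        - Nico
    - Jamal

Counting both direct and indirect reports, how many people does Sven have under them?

4

Sven directly manages Brigid, Oona. Under Brigid: Alice, Alba (2). Oona has no reports. So Sven's organization is 2 direct reports plus everyone under them: 3 + 1 = 4.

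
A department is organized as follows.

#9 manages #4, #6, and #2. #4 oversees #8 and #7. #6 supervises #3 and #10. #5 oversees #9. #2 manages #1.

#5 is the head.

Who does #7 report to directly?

#4

#7 reports directly to #4.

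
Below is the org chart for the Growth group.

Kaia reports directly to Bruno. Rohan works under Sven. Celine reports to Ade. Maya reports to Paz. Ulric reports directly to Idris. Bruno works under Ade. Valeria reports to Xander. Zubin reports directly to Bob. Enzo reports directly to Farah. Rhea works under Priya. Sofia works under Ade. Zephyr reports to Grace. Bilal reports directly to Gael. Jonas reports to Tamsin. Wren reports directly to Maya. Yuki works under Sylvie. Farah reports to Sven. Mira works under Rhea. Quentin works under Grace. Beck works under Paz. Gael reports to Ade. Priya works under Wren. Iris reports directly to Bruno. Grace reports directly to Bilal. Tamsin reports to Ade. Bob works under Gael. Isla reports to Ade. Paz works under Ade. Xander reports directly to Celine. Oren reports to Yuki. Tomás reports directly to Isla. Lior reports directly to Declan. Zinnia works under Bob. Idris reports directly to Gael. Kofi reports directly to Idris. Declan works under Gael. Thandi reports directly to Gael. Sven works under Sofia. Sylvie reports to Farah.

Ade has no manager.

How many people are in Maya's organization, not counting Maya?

4

Maya directly manages Wren. Under Wren: Priya, Rhea, Mira (3). That's 4 in total.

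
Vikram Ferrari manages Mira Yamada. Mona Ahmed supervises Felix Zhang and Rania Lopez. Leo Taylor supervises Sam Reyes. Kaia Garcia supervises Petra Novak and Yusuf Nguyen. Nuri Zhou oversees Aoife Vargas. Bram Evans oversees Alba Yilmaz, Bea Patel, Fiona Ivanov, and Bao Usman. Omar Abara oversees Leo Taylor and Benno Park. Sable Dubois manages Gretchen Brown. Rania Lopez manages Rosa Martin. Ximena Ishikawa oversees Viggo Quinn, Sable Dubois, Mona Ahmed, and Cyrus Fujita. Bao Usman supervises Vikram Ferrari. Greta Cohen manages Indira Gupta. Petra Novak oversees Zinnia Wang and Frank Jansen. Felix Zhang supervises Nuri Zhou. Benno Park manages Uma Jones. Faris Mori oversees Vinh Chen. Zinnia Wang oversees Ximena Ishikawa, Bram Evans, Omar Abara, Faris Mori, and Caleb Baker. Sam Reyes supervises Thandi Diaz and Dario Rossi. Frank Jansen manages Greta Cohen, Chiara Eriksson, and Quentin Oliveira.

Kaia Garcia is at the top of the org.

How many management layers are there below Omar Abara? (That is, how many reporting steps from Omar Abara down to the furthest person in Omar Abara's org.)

3

The longest chain under Omar Abara runs Omar Abara → Leo Taylor → Sam Reyes → Thandi Diaz, which is 3 levels below Omar Abara.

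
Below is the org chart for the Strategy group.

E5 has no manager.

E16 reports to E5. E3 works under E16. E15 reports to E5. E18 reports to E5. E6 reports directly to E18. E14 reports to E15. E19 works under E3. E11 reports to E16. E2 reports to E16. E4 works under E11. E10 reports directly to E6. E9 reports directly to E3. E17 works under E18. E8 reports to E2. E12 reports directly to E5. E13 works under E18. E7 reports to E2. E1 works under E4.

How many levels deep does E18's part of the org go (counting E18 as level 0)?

2

The longest chain under E18 runs E18 → E6 → E10, which is 2 levels below E18.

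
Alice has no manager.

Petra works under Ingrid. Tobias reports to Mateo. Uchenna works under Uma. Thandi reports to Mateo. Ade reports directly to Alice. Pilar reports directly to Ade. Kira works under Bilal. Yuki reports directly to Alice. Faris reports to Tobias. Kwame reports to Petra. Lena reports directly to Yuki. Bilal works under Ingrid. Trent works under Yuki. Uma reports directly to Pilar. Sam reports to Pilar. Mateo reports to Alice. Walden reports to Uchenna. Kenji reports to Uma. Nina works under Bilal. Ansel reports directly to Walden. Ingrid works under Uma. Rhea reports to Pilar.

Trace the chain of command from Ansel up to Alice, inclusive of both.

Ansel -> Walden -> Uchenna -> Uma -> Pilar -> Ade -> Alice

Ansel reports to Walden. Walden reports to Uchenna. Uchenna reports to Uma. Uma reports to Pilar. Pilar reports to Ade. Ade reports to Alice. Alice is at the top.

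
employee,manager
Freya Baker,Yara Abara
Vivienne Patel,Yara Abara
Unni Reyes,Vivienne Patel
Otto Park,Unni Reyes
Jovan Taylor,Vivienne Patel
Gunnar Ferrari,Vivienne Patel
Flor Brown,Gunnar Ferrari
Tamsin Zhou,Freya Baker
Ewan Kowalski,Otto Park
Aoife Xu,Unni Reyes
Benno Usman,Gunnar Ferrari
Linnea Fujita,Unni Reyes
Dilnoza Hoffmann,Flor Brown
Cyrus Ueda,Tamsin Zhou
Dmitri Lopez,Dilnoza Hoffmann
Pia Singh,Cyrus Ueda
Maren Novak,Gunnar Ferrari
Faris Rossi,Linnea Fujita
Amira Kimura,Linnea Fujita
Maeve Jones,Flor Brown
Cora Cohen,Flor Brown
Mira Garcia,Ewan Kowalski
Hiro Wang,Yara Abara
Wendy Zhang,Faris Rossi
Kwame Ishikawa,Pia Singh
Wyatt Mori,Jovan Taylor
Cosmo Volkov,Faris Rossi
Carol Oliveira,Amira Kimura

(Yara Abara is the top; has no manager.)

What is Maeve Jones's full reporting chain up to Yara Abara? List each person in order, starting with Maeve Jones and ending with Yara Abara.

Maeve Jones -> Flor Brown -> Gunnar Ferrari -> Vivienne Patel -> Yara Abara

Maeve Jones reports to Flor Brown. Flor Brown reports to Gunnar Ferrari. Gunnar Ferrari reports to Vivienne Patel. Vivienne Patel reports to Yara Abara. Yara Abara is at the top.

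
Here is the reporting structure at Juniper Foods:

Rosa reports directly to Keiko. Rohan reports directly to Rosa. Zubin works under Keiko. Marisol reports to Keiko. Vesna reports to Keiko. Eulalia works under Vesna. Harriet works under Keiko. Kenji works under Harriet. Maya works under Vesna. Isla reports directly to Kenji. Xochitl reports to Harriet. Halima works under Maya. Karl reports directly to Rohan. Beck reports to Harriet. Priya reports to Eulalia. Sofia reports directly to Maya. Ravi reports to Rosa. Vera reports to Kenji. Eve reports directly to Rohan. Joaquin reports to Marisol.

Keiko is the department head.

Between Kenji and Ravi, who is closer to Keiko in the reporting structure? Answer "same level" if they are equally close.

same level

Both Kenji and Ravi are 2 levels below Keiko.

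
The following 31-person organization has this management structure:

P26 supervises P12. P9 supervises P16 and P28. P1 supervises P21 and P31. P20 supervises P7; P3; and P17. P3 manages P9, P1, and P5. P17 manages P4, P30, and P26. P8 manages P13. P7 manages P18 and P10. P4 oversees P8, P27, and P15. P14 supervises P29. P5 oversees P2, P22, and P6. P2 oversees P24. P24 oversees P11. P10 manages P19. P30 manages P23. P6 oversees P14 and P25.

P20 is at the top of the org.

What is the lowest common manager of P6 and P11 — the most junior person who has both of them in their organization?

P5

P6's chain of managers is P5, P3, P20. P11's chain of managers is P24, P2, P5, P3, P20. The first manager that appears in both chains is P5.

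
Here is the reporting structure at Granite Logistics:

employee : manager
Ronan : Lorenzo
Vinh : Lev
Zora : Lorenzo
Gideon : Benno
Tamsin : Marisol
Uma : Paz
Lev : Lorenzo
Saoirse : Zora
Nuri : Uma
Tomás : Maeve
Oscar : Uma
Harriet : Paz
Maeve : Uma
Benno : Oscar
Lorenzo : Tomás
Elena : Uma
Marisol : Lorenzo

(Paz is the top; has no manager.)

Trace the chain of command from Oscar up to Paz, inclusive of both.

Oscar -> Uma -> Paz

Oscar reports to Uma. Uma reports to Paz. Paz is at the top.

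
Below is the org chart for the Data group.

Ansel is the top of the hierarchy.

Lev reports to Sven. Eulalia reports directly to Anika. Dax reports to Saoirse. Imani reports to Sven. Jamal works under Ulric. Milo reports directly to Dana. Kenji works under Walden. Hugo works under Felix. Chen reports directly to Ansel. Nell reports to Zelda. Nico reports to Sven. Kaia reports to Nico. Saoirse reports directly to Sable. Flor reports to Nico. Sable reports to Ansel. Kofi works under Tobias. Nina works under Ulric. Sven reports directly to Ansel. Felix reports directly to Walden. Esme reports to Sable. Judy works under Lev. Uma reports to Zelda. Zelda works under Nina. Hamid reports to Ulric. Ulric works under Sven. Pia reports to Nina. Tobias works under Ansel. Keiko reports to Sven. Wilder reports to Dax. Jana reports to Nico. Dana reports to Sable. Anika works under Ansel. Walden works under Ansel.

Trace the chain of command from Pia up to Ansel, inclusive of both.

Pia -> Nina -> Ulric -> Sven -> Ansel

Pia reports to Nina. Nina reports to Ulric. Ulric reports to Sven. Sven reports to Ansel. Ansel is at the top.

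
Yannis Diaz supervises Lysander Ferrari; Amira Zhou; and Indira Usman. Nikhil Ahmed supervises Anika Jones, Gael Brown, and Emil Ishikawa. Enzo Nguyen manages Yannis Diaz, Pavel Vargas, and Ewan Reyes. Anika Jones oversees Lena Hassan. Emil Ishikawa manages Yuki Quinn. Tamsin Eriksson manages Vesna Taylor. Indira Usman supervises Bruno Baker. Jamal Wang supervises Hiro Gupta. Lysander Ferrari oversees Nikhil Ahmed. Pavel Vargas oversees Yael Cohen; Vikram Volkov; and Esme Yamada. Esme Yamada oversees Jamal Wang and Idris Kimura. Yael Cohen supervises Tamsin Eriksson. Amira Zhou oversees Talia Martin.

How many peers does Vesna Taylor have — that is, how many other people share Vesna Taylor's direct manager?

Vesna Taylor reports to Tamsin Eriksson, and Tamsin Eriksson has no other direct reports. Vesna Taylor has 0 peers.

0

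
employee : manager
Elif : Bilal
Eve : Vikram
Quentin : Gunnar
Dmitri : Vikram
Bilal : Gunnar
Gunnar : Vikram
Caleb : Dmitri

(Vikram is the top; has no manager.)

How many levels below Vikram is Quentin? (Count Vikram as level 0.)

Chain from Quentin up to Vikram: Quentin → Gunnar → Vikram. That is 2 steps up, so Quentin is 2 levels below Vikram.

2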